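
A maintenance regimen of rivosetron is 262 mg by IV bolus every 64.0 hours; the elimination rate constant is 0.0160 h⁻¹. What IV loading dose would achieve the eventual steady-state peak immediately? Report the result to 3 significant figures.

409 mg

Accumulation ratio R = 1 / (1 − e^(−kτ)) = 1 / (1 − e^(−0.01600×64.0)) = 1 / (1 − 0.3592) = 1.560
Loading dose = maintenance dose × R = 262 × 1.560 ≈ 409 mg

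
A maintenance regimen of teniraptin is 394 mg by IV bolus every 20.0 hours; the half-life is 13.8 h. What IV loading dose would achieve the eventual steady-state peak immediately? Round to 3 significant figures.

622 mg

k = ln 2 / 13.8 = 0.05023 h⁻¹
Accumulation ratio R = 1 / (1 − e^(−kτ)) = 1 / (1 − e^(−0.05023×20.0)) = 1 / (1 − 0.3662) = 1.578
Loading dose = maintenance dose × R = 394 × 1.578 ≈ 622 mg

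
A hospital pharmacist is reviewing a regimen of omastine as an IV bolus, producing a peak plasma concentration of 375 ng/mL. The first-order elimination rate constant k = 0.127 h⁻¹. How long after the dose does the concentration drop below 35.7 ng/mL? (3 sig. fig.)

C(t) = C₀ e^(−kt)  ⇒  t = ln(C₀/C) / k
t = ln(375/35.7) / 0.1270 = 2.352 / 0.1270 ≈ 18.5 hours

18.5 hours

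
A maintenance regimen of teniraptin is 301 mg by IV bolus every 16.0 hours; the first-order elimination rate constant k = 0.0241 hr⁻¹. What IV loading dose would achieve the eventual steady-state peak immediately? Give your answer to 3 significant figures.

941 mg

Accumulation ratio R = 1 / (1 − e^(−kτ)) = 1 / (1 − e^(−0.02410×16.0)) = 1 / (1 − 0.6800) = 3.125
Loading dose = maintenance dose × R = 301 × 3.125 ≈ 941 mg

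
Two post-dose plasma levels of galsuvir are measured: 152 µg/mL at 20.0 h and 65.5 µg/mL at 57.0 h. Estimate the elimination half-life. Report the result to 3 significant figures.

k = ln(C₁/C₂) / (t₂ − t₁) = ln(152/65.5) / (57.0 − 20.0)
  = 0.8418 / 37.00 = 0.02275 h⁻¹
t½ = ln 2 / k = ln 2 / 0.02275 ≈ 30.5 hours

30.5 hours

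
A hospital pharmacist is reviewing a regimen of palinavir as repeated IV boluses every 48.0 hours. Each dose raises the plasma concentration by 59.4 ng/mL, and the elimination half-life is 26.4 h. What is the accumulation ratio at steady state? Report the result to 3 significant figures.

1.40

k = ln 2 / 26.4 = 0.02626 h⁻¹
Fraction remaining after one interval: e^(−kτ) = e^(−0.02626 × 48.0) = 0.2836
R = 1 / (1 − 0.2836) = 1 / 0.7164 ≈ 1.40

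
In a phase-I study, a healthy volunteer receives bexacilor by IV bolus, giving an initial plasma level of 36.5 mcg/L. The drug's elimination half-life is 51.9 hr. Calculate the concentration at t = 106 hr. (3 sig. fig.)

k = ln 2 / 51.9 = 0.01336 hr⁻¹
C(t) = C₀ e^(−kt) = 36.5 × e^(−0.01336 × 106) = 36.5 × e^(−1.416) = 36.5 × 0.2428 ≈ 8.86 mcg/L

8.86 mcg/L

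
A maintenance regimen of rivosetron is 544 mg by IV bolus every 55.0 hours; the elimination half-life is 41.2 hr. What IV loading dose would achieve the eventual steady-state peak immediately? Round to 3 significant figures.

901 mg

k = ln 2 / 41.2 = 0.01682 hr⁻¹
Accumulation ratio R = 1 / (1 − e^(−kτ)) = 1 / (1 − e^(−0.01682×55.0)) = 1 / (1 − 0.3964) = 1.657
Loading dose = maintenance dose × R = 544 × 1.657 ≈ 901 mg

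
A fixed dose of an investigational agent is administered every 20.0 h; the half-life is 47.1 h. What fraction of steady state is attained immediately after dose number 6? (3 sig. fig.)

k = ln 2 / 47.1 = 0.01472 h⁻¹
f_n = 1 − e^(−nkτ) = 1 − e^(−6 × 0.01472 × 20.0) = 1 − e^(−1.766) = 1 − 0.1710 ≈ 0.829

0.829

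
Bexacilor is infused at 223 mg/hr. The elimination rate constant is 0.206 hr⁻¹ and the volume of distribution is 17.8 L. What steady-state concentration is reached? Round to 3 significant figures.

CL = k · V = 0.206 × 17.8 = 3.667 L/hr
Css = rate / CL = 223 / 3.667 ≈ 60.8 mg/L

60.8 mg/L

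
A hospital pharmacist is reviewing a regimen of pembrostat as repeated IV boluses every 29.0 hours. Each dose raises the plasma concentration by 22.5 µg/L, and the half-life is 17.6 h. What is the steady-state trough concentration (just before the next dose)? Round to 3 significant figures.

10.5 µg/L

k = ln 2 / 17.6 = 0.03938 h⁻¹
Fraction remaining after one interval: e^(−kτ) = e^(−0.03938 × 29.0) = 0.3191
R = 1 / (1 − 0.3191) = 1.469
Css,max = 22.5 × 1.469 = 33.05 µg/L
Css,min = Css,max × e^(−kτ) = 33.05 × 0.3191 ≈ 10.5 µg/L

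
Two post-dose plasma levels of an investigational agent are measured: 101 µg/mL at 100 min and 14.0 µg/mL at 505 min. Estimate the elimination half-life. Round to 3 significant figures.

k = ln(C₁/C₂) / (t₂ − t₁) = ln(101/14.0) / (505 − 100)
  = 1.976 / 405.0 = 0.004879 min⁻¹
t½ = ln 2 / k = ln 2 / 0.004879 ≈ 142 minutes

142 minutes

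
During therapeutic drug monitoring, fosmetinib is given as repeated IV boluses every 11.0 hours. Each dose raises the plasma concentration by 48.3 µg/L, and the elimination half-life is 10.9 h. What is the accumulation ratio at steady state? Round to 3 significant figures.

k = ln 2 / 10.9 = 0.06359 h⁻¹
Fraction remaining after one interval: e^(−kτ) = e^(−0.06359 × 11.0) = 0.4968
R = 1 / (1 − 0.4968) = 1 / 0.5032 ≈ 1.99

1.99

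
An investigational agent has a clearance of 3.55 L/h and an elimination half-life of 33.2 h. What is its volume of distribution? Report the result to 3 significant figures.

k = ln 2 / t½ = ln 2 / 33.2 = 0.02088 h⁻¹
V = CL / k = 3.55 / 0.02088 ≈ 170 L

170 L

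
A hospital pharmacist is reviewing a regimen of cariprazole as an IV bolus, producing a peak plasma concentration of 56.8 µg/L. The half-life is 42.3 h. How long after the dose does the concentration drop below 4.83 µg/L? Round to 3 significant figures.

150 hours

k = ln 2 / 42.3 = 0.01639 h⁻¹
C(t) = C₀ e^(−kt)  ⇒  t = ln(C₀/C) / k
t = ln(56.8/4.83) / 0.01639 = 2.465 / 0.01639 ≈ 150 hours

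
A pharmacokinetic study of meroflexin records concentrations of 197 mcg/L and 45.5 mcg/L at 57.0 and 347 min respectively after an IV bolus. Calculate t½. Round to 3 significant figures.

k = ln(C₁/C₂) / (t₂ − t₁) = ln(197/45.5) / (347 − 57.0)
  = 1.465 / 290.0 = 0.005053 min⁻¹
t½ = ln 2 / k = ln 2 / 0.005053 ≈ 137 minutes

137 minutes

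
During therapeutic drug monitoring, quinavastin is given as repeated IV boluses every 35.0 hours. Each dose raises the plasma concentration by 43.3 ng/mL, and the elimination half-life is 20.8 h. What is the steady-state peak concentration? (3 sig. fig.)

62.9 ng/mL

k = ln 2 / 20.8 = 0.03332 h⁻¹
Fraction remaining after one interval: e^(−kτ) = e^(−0.03332 × 35.0) = 0.3115
R = 1 / (1 − 0.3115) = 1.452
Css,max = 43.3 × 1.452 ≈ 62.9 ng/mL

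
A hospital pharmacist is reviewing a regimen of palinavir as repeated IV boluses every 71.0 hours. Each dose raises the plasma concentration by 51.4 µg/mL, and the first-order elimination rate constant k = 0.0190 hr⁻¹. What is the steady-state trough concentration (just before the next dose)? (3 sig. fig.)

Fraction remaining after one interval: e^(−kτ) = e^(−0.01900 × 71.0) = 0.2595
R = 1 / (1 − 0.2595) = 1.350
Css,max = 51.4 × 1.350 = 69.41 µg/mL
Css,min = Css,max × e^(−kτ) = 69.41 × 0.2595 ≈ 18.0 µg/mL

18.0 µg/mL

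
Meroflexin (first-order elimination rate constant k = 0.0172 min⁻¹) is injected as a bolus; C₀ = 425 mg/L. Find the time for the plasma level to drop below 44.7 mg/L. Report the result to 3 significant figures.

C(t) = C₀ e^(−kt)  ⇒  t = ln(C₀/C) / k
t = ln(425/44.7) / 0.01720 = 2.252 / 0.01720 ≈ 131 minutes

131 minutes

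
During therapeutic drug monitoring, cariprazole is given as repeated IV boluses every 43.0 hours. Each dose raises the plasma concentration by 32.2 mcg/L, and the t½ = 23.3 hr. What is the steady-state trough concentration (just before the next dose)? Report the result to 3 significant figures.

k = ln 2 / 23.3 = 0.02975 hr⁻¹
Fraction remaining after one interval: e^(−kτ) = e^(−0.02975 × 43.0) = 0.2783
R = 1 / (1 − 0.2783) = 1.386
Css,max = 32.2 × 1.386 = 44.61 mcg/L
Css,min = Css,max × e^(−kτ) = 44.61 × 0.2783 ≈ 12.4 mcg/L

12.4 mcg/L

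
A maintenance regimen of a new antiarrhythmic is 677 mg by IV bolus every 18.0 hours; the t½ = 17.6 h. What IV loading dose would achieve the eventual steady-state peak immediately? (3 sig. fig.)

1330 mg

k = ln 2 / 17.6 = 0.03938 h⁻¹
Accumulation ratio R = 1 / (1 − e^(−kτ)) = 1 / (1 − e^(−0.03938×18.0)) = 1 / (1 − 0.4922) = 1.969
Loading dose = maintenance dose × R = 677 × 1.969 ≈ 1330 mg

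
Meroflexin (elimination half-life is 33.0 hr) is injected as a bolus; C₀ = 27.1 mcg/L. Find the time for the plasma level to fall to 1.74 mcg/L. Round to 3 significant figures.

131 hours

k = ln 2 / 33.0 = 0.02100 hr⁻¹
C(t) = C₀ e^(−kt)  ⇒  t = ln(C₀/C) / k
t = ln(27.1/1.74) / 0.02100 = 2.746 / 0.02100 ≈ 131 hours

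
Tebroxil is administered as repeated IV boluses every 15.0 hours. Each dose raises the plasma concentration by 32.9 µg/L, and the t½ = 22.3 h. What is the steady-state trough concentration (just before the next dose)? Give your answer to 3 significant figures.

55.4 µg/L

k = ln 2 / 22.3 = 0.03108 h⁻¹
Fraction remaining after one interval: e^(−kτ) = e^(−0.03108 × 15.0) = 0.6274
R = 1 / (1 − 0.6274) = 2.684
Css,max = 32.9 × 2.684 = 88.29 µg/L
Css,min = Css,max × e^(−kτ) = 88.29 × 0.6274 ≈ 55.4 µg/L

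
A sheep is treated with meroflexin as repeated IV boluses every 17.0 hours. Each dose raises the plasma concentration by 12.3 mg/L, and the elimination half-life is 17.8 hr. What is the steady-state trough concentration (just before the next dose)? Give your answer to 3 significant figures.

13.1 mg/L

k = ln 2 / 17.8 = 0.03894 hr⁻¹
Fraction remaining after one interval: e^(−kτ) = e^(−0.03894 × 17.0) = 0.5158
R = 1 / (1 − 0.5158) = 2.065
Css,max = 12.3 × 2.065 = 25.40 mg/L
Css,min = Css,max × e^(−kτ) = 25.40 × 0.5158 ≈ 13.1 mg/L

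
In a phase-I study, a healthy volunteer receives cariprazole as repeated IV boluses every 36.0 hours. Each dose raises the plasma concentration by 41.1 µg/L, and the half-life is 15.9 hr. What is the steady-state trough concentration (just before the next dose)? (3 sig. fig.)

k = ln 2 / 15.9 = 0.04359 hr⁻¹
Fraction remaining after one interval: e^(−kτ) = e^(−0.04359 × 36.0) = 0.2082
R = 1 / (1 − 0.2082) = 1.263
Css,max = 41.1 × 1.263 = 51.91 µg/L
Css,min = Css,max × e^(−kτ) = 51.91 × 0.2082 ≈ 10.8 µg/L

10.8 µg/L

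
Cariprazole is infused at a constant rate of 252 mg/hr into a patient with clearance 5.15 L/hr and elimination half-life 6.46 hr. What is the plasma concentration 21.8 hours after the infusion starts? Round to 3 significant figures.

44.2 mg/L

Css = rate / CL = 252 / 5.15 = 48.93 mg/L
k = ln 2 / 6.46 = 0.1073 hr⁻¹
C(t) = Css (1 − e^(−kt)) = 48.93 × (1 − e^(−2.339)) = 48.93 × 0.9036 ≈ 44.2 mg/L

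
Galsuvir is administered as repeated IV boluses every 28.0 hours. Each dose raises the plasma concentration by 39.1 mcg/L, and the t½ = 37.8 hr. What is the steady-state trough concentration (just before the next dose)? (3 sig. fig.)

k = ln 2 / 37.8 = 0.01834 hr⁻¹
Fraction remaining after one interval: e^(−kτ) = e^(−0.01834 × 28.0) = 0.5984
R = 1 / (1 − 0.5984) = 2.490
Css,max = 39.1 × 2.490 = 97.37 mcg/L
Css,min = Css,max × e^(−kτ) = 97.37 × 0.5984 ≈ 58.3 mcg/L

58.3 mcg/L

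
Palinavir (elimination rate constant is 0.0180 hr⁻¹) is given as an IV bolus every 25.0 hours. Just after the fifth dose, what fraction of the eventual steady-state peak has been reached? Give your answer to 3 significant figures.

0.895

f_n = 1 − e^(−nkτ) = 1 − e^(−5 × 0.01800 × 25.0) = 1 − e^(−2.250) = 1 − 0.1054 ≈ 0.895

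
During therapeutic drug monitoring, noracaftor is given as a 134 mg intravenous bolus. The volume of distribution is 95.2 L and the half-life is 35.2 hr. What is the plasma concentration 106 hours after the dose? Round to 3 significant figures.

C₀ = dose / V = 134 / 95.2 = 1.408 mg/L
k = ln 2 / 35.2 = 0.01969 hr⁻¹
C(t) = C₀ e^(−kt) = 1.408 × e^(−0.01969 × 106) = 1.408 × e^(−2.087) = 1.408 × 0.1240 ≈ 0.175 mg/L

0.175 mg/L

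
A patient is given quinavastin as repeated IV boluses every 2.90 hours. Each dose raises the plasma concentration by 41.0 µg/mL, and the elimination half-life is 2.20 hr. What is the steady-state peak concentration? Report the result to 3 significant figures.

68.5 µg/mL

k = ln 2 / 2.20 = 0.3151 hr⁻¹
Fraction remaining after one interval: e^(−kτ) = e^(−0.3151 × 2.90) = 0.4010
R = 1 / (1 − 0.4010) = 1.670
Css,max = 41.0 × 1.670 ≈ 68.5 µg/mL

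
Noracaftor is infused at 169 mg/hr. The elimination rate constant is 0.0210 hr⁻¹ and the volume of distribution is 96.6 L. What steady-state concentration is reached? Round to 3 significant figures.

83.3 mg/L

CL = k · V = 0.0210 × 96.6 = 2.029 L/hr
Css = rate / CL = 169 / 2.029 ≈ 83.3 mg/L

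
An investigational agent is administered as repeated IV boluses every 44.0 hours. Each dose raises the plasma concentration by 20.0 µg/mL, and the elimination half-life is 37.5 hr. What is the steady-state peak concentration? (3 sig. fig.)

35.9 µg/mL

k = ln 2 / 37.5 = 0.01848 hr⁻¹
Fraction remaining after one interval: e^(−kτ) = e^(−0.01848 × 44.0) = 0.4434
R = 1 / (1 − 0.4434) = 1.797
Css,max = 20.0 × 1.797 ≈ 35.9 µg/mL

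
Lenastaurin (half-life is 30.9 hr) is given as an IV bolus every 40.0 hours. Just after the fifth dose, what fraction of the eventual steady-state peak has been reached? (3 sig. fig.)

k = ln 2 / 30.9 = 0.02243 hr⁻¹
f_n = 1 − e^(−nkτ) = 1 − e^(−5 × 0.02243 × 40.0) = 1 − e^(−4.486) = 1 − 0.01126 ≈ 0.989

0.989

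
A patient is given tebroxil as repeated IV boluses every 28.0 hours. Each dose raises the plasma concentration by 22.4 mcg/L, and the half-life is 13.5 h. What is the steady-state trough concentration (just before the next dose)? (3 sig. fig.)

6.98 mcg/L

k = ln 2 / 13.5 = 0.05134 h⁻¹
Fraction remaining after one interval: e^(−kτ) = e^(−0.05134 × 28.0) = 0.2375
R = 1 / (1 − 0.2375) = 1.311
Css,max = 22.4 × 1.311 = 29.38 mcg/L
Css,min = Css,max × e^(−kτ) = 29.38 × 0.2375 ≈ 6.98 mcg/L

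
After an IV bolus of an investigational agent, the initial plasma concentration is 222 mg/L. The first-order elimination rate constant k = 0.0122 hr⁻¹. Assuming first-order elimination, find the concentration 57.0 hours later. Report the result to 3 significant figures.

C(t) = C₀ e^(−kt) = 222 × e^(−0.01220 × 57.0) = 222 × e^(−0.6954) = 222 × 0.4989 ≈ 111 mg/L

111 mg/L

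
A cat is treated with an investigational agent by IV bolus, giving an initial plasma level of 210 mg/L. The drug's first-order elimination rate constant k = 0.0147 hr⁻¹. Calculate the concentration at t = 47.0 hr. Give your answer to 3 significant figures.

105 mg/L

C(t) = C₀ e^(−kt) = 210 × e^(−0.01470 × 47.0) = 210 × e^(−0.6909) = 210 × 0.5011 ≈ 105 mg/L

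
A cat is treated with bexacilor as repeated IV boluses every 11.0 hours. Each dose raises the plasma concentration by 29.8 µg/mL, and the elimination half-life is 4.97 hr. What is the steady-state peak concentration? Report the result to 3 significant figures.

k = ln 2 / 4.97 = 0.1395 hr⁻¹
Fraction remaining after one interval: e^(−kτ) = e^(−0.1395 × 11.0) = 0.2156
R = 1 / (1 − 0.2156) = 1.275
Css,max = 29.8 × 1.275 ≈ 38.0 µg/mL

38.0 µg/mL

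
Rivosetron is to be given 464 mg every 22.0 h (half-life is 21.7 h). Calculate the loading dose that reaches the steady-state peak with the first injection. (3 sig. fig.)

919 mg

k = ln 2 / 21.7 = 0.03194 h⁻¹
Accumulation ratio R = 1 / (1 − e^(−kτ)) = 1 / (1 − e^(−0.03194×22.0)) = 1 / (1 − 0.4952) = 1.981
Loading dose = maintenance dose × R = 464 × 1.981 ≈ 919 mg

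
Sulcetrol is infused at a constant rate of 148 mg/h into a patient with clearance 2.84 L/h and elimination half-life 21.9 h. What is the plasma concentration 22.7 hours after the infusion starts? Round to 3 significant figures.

Css = rate / CL = 148 / 2.84 = 52.11 µg/mL
k = ln 2 / 21.9 = 0.03165 h⁻¹
C(t) = Css (1 − e^(−kt)) = 52.11 × (1 − e^(−0.7185)) = 52.11 × 0.5125 ≈ 26.7 µg/mL

26.7 µg/mL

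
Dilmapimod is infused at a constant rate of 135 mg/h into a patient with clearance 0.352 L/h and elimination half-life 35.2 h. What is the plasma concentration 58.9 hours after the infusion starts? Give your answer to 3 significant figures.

263 µg/mL

Css = rate / CL = 135 / 0.352 = 383.5 µg/mL
k = ln 2 / 35.2 = 0.01969 h⁻¹
C(t) = Css (1 − e^(−kt)) = 383.5 × (1 − e^(−1.160)) = 383.5 × 0.6865 ≈ 263 µg/mL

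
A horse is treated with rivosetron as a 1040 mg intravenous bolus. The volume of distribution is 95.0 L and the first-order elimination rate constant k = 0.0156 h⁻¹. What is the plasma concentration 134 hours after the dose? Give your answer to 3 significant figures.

1.35 mg/L

C₀ = dose / V = 1040 / 95.0 = 10.95 mg/L
C(t) = C₀ e^(−kt) = 10.95 × e^(−0.01560 × 134) = 10.95 × e^(−2.090) = 10.95 × 0.1236 ≈ 1.35 mg/L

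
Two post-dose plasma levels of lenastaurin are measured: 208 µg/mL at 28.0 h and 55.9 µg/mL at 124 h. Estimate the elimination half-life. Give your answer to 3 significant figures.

k = ln(C₁/C₂) / (t₂ − t₁) = ln(208/55.9) / (124 − 28.0)
  = 1.314 / 96.00 = 0.01369 h⁻¹
t½ = ln 2 / k = ln 2 / 0.01369 ≈ 50.6 hours

50.6 hours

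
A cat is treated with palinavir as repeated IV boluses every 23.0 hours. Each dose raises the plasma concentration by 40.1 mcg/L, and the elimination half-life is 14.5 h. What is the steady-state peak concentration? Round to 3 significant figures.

k = ln 2 / 14.5 = 0.04780 h⁻¹
Fraction remaining after one interval: e^(−kτ) = e^(−0.04780 × 23.0) = 0.3330
R = 1 / (1 − 0.3330) = 1.499
Css,max = 40.1 × 1.499 ≈ 60.1 mcg/L

60.1 mcg/L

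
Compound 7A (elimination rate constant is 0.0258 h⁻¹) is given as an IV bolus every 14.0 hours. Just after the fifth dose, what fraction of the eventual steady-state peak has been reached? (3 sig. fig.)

0.836

f_n = 1 − e^(−nkτ) = 1 − e^(−5 × 0.02580 × 14.0) = 1 − e^(−1.806) = 1 − 0.1643 ≈ 0.836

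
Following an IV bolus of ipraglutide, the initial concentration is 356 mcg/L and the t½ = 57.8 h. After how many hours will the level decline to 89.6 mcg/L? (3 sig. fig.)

k = ln 2 / 57.8 = 0.01199 h⁻¹
C(t) = C₀ e^(−kt)  ⇒  t = ln(C₀/C) / k
t = ln(356/89.6) / 0.01199 = 1.380 / 0.01199 ≈ 115 hours

115 hours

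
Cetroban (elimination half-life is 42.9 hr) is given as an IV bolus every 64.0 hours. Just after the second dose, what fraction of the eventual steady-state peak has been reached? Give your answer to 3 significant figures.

0.874

k = ln 2 / 42.9 = 0.01616 hr⁻¹
f_n = 1 − e^(−nkτ) = 1 − e^(−2 × 0.01616 × 64.0) = 1 − e^(−2.068) = 1 − 0.1264 ≈ 0.874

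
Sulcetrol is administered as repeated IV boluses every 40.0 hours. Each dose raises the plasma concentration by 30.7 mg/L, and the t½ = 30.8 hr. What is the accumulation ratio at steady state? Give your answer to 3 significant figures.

k = ln 2 / 30.8 = 0.02250 hr⁻¹
Fraction remaining after one interval: e^(−kτ) = e^(−0.02250 × 40.0) = 0.4065
R = 1 / (1 − 0.4065) = 1 / 0.5935 ≈ 1.68

1.68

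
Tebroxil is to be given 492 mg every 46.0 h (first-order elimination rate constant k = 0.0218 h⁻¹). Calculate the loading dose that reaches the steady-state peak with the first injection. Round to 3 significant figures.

777 mg

Accumulation ratio R = 1 / (1 − e^(−kτ)) = 1 / (1 − e^(−0.02180×46.0)) = 1 / (1 − 0.3669) = 1.579
Loading dose = maintenance dose × R = 492 × 1.579 ≈ 777 mg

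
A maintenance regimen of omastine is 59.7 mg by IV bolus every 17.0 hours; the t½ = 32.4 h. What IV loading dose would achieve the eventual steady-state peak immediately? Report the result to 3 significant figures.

196 mg

k = ln 2 / 32.4 = 0.02139 h⁻¹
Accumulation ratio R = 1 / (1 − e^(−kτ)) = 1 / (1 − e^(−0.02139×17.0)) = 1 / (1 − 0.6951) = 3.280
Loading dose = maintenance dose × R = 59.7 × 3.280 ≈ 196 mg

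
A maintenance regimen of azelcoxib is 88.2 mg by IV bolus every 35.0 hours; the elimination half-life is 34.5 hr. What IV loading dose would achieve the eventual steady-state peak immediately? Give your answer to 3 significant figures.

175 mg

k = ln 2 / 34.5 = 0.02009 hr⁻¹
Accumulation ratio R = 1 / (1 − e^(−kτ)) = 1 / (1 − e^(−0.02009×35.0)) = 1 / (1 − 0.4950) = 1.980
Loading dose = maintenance dose × R = 88.2 × 1.980 ≈ 175 mg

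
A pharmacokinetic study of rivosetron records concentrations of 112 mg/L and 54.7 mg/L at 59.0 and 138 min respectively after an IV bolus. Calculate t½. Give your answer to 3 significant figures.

k = ln(C₁/C₂) / (t₂ − t₁) = ln(112/54.7) / (138 − 59.0)
  = 0.7166 / 79.00 = 0.009071 min⁻¹
t½ = ln 2 / k = ln 2 / 0.009071 ≈ 76.4 minutes

76.4 minutes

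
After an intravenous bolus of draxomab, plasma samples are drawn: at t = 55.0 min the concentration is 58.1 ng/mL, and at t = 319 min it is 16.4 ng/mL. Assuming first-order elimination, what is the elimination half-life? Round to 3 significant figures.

145 minutes

k = ln(C₁/C₂) / (t₂ − t₁) = ln(58.1/16.4) / (319 − 55.0)
  = 1.265 / 264.0 = 0.004791 min⁻¹
t½ = ln 2 / k = ln 2 / 0.004791 ≈ 145 minutes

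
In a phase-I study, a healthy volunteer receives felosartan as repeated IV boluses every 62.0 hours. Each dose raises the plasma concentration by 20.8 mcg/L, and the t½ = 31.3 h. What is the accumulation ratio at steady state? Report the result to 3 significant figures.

1.34

k = ln 2 / 31.3 = 0.02215 h⁻¹
Fraction remaining after one interval: e^(−kτ) = e^(−0.02215 × 62.0) = 0.2533
R = 1 / (1 − 0.2533) = 1 / 0.7467 ≈ 1.34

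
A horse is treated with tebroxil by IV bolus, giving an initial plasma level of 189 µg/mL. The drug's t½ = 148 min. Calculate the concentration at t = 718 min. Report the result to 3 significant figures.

6.55 µg/mL

k = ln 2 / 148 = 0.004683 min⁻¹
C(t) = C₀ e^(−kt) = 189 × e^(−0.004683 × 718) = 189 × e^(−3.363) = 189 × 0.03464 ≈ 6.55 µg/mL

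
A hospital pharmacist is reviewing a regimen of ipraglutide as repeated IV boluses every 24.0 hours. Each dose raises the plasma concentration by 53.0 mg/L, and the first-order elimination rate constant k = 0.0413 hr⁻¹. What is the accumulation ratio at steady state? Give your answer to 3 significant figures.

Fraction remaining after one interval: e^(−kτ) = e^(−0.04130 × 24.0) = 0.3711
R = 1 / (1 − 0.3711) = 1 / 0.6289 ≈ 1.59

1.59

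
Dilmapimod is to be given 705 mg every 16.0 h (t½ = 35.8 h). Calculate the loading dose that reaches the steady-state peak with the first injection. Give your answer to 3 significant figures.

2650 mg

k = ln 2 / 35.8 = 0.01936 h⁻¹
Accumulation ratio R = 1 / (1 − e^(−kτ)) = 1 / (1 − e^(−0.01936×16.0)) = 1 / (1 − 0.7336) = 3.754
Loading dose = maintenance dose × R = 705 × 3.754 ≈ 2650 mg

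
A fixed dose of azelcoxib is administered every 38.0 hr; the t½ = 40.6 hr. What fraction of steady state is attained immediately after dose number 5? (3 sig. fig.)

k = ln 2 / 40.6 = 0.01707 hr⁻¹
f_n = 1 − e^(−nkτ) = 1 − e^(−5 × 0.01707 × 38.0) = 1 − e^(−3.244) = 1 − 0.03902 ≈ 0.961

0.961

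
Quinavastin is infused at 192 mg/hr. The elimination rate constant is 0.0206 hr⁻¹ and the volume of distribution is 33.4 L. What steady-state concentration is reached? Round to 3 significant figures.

279 µg/mL

CL = k · V = 0.0206 × 33.4 = 0.6880 L/hr
Css = rate / CL = 192 / 0.6880 ≈ 279 µg/mL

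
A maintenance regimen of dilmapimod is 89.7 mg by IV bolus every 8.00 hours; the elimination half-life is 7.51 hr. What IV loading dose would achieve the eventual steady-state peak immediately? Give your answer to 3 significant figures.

172 mg

k = ln 2 / 7.51 = 0.09230 hr⁻¹
Accumulation ratio R = 1 / (1 − e^(−kτ)) = 1 / (1 − e^(−0.09230×8.00)) = 1 / (1 − 0.4779) = 1.915
Loading dose = maintenance dose × R = 89.7 × 1.915 ≈ 172 mg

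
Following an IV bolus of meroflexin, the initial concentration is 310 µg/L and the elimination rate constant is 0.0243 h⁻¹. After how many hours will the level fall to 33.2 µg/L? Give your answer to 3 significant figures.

C(t) = C₀ e^(−kt)  ⇒  t = ln(C₀/C) / k
t = ln(310/33.2) / 0.02430 = 2.234 / 0.02430 ≈ 91.9 hours

91.9 hours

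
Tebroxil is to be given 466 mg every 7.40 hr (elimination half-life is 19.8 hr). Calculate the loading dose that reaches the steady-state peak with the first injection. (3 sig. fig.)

k = ln 2 / 19.8 = 0.03501 hr⁻¹
Accumulation ratio R = 1 / (1 − e^(−kτ)) = 1 / (1 − e^(−0.03501×7.40)) = 1 / (1 − 0.7718) = 4.382
Loading dose = maintenance dose × R = 466 × 4.382 ≈ 2040 mg

2040 mg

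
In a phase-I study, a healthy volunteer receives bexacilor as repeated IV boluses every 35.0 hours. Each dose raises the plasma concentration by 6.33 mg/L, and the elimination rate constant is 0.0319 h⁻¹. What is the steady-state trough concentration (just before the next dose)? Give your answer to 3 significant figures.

3.08 mg/L

Fraction remaining after one interval: e^(−kτ) = e^(−0.03190 × 35.0) = 0.3274
R = 1 / (1 − 0.3274) = 1.487
Css,max = 6.33 × 1.487 = 9.412 mg/L
Css,min = Css,max × e^(−kτ) = 9.412 × 0.3274 ≈ 3.08 mg/L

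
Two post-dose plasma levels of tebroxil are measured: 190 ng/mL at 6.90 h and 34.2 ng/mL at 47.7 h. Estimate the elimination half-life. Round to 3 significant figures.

k = ln(C₁/C₂) / (t₂ − t₁) = ln(190/34.2) / (47.7 − 6.90)
  = 1.715 / 40.80 = 0.04203 h⁻¹
t½ = ln 2 / k = ln 2 / 0.04203 ≈ 16.5 hours

16.5 hours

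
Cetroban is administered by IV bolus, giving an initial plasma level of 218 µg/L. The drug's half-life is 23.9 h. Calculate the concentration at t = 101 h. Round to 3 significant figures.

k = ln 2 / 23.9 = 0.02900 h⁻¹
C(t) = C₀ e^(−kt) = 218 × e^(−0.02900 × 101) = 218 × e^(−2.929) = 218 × 0.05344 ≈ 11.6 µg/L

11.6 µg/L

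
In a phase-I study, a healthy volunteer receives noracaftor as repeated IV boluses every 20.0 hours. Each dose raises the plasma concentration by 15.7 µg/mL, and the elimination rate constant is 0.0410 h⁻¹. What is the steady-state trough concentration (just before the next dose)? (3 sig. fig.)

Fraction remaining after one interval: e^(−kτ) = e^(−0.04100 × 20.0) = 0.4404
R = 1 / (1 − 0.4404) = 1.787
Css,max = 15.7 × 1.787 = 28.06 µg/mL
Css,min = Css,max × e^(−kτ) = 28.06 × 0.4404 ≈ 12.4 µg/mL

12.4 µg/mL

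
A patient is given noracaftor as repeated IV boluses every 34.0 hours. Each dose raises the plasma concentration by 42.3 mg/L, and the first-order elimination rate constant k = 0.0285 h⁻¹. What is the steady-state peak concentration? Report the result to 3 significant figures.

68.2 mg/L

Fraction remaining after one interval: e^(−kτ) = e^(−0.02850 × 34.0) = 0.3795
R = 1 / (1 − 0.3795) = 1.612
Css,max = 42.3 × 1.612 ≈ 68.2 mg/L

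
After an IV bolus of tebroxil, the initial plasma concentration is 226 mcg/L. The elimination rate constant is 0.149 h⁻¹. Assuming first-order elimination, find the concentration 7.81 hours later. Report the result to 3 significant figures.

C(t) = C₀ e^(−kt) = 226 × e^(−0.1490 × 7.81) = 226 × e^(−1.164) = 226 × 0.3123 ≈ 70.6 mcg/L

70.6 mcg/L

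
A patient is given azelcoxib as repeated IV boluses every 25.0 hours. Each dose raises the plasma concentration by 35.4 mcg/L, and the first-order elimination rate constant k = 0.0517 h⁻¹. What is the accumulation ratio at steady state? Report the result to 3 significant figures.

1.38

Fraction remaining after one interval: e^(−kτ) = e^(−0.05170 × 25.0) = 0.2746
R = 1 / (1 − 0.2746) = 1 / 0.7254 ≈ 1.38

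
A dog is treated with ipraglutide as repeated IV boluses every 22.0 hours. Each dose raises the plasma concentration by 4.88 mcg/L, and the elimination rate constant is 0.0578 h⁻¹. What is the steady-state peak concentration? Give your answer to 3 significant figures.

6.78 mcg/L

Fraction remaining after one interval: e^(−kτ) = e^(−0.05780 × 22.0) = 0.2804
R = 1 / (1 − 0.2804) = 1.390
Css,max = 4.88 × 1.390 ≈ 6.78 mcg/L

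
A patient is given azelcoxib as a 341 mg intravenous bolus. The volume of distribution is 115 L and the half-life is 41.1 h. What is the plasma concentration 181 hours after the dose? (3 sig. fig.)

C₀ = dose / V = 341 / 115 = 2.965 mg/L
k = ln 2 / 41.1 = 0.01686 h⁻¹
C(t) = C₀ e^(−kt) = 2.965 × e^(−0.01686 × 181) = 2.965 × e^(−3.053) = 2.965 × 0.04724 ≈ 0.140 mg/L

0.140 mg/L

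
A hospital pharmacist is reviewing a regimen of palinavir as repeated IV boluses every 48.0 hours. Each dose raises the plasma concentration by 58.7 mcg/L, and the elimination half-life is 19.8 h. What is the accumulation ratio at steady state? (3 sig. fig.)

1.23

k = ln 2 / 19.8 = 0.03501 h⁻¹
Fraction remaining after one interval: e^(−kτ) = e^(−0.03501 × 48.0) = 0.1863
R = 1 / (1 − 0.1863) = 1 / 0.8137 ≈ 1.23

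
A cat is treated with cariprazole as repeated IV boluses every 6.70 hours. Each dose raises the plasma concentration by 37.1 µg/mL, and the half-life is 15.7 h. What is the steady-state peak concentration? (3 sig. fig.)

145 µg/mL

k = ln 2 / 15.7 = 0.04415 h⁻¹
Fraction remaining after one interval: e^(−kτ) = e^(−0.04415 × 6.70) = 0.7439
R = 1 / (1 − 0.7439) = 3.905
Css,max = 37.1 × 3.905 ≈ 145 µg/mL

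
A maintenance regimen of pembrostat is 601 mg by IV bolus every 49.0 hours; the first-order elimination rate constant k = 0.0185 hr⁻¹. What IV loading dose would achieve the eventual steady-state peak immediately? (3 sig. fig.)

Accumulation ratio R = 1 / (1 − e^(−kτ)) = 1 / (1 − e^(−0.01850×49.0)) = 1 / (1 − 0.4039) = 1.678
Loading dose = maintenance dose × R = 601 × 1.678 ≈ 1010 mg

1010 mg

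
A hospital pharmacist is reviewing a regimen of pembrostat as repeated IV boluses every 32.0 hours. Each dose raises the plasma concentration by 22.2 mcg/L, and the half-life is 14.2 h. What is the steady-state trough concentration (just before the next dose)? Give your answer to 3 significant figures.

5.89 mcg/L

k = ln 2 / 14.2 = 0.04881 h⁻¹
Fraction remaining after one interval: e^(−kτ) = e^(−0.04881 × 32.0) = 0.2097
R = 1 / (1 − 0.2097) = 1.265
Css,max = 22.2 × 1.265 = 28.09 mcg/L
Css,min = Css,max × e^(−kτ) = 28.09 × 0.2097 ≈ 5.89 mcg/L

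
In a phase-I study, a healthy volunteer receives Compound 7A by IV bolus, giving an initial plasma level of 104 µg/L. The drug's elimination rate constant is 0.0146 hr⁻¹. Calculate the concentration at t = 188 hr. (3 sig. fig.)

C(t) = C₀ e^(−kt) = 104 × e^(−0.01460 × 188) = 104 × e^(−2.745) = 104 × 0.06426 ≈ 6.68 µg/L

6.68 µg/L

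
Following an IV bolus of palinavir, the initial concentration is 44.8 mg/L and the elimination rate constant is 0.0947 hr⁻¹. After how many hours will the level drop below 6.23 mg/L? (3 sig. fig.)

C(t) = C₀ e^(−kt)  ⇒  t = ln(C₀/C) / k
t = ln(44.8/6.23) / 0.09470 = 1.973 / 0.09470 ≈ 20.8 hours

20.8 hours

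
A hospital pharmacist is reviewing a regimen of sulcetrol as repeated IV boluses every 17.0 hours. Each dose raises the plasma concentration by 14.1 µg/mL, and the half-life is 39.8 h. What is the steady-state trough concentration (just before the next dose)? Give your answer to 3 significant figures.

40.9 µg/mL

k = ln 2 / 39.8 = 0.01742 h⁻¹
Fraction remaining after one interval: e^(−kτ) = e^(−0.01742 × 17.0) = 0.7437
R = 1 / (1 − 0.7437) = 3.902
Css,max = 14.1 × 3.902 = 55.02 µg/mL
Css,min = Css,max × e^(−kτ) = 55.02 × 0.7437 ≈ 40.9 µg/mL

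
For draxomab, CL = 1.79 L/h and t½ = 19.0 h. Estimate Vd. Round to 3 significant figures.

k = ln 2 / t½ = ln 2 / 19.0 = 0.03648 h⁻¹
V = CL / k = 1.79 / 0.03648 ≈ 49.1 L

49.1 L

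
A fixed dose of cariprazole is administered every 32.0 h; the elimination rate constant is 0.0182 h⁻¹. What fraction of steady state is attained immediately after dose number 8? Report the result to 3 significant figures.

f_n = 1 − e^(−nkτ) = 1 − e^(−8 × 0.01820 × 32.0) = 1 − e^(−4.659) = 1 − 0.009474 ≈ 0.991

0.991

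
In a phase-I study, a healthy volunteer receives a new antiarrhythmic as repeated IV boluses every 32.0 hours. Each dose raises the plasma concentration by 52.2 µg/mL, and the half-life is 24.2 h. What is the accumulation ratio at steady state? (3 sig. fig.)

k = ln 2 / 24.2 = 0.02864 h⁻¹
Fraction remaining after one interval: e^(−kτ) = e^(−0.02864 × 32.0) = 0.3999
R = 1 / (1 − 0.3999) = 1 / 0.6001 ≈ 1.67

1.67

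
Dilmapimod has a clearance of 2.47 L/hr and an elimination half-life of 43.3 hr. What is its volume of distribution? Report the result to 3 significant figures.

154 L

k = ln 2 / t½ = ln 2 / 43.3 = 0.01601 hr⁻¹
V = CL / k = 2.47 / 0.01601 ≈ 154 L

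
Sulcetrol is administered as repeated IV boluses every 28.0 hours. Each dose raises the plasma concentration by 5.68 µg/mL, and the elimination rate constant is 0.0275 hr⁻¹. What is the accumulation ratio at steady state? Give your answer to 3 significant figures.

Fraction remaining after one interval: e^(−kτ) = e^(−0.02750 × 28.0) = 0.4630
R = 1 / (1 − 0.4630) = 1 / 0.5370 ≈ 1.86

1.86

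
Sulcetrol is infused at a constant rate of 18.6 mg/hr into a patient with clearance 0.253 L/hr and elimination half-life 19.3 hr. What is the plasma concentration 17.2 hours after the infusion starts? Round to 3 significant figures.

Css = rate / CL = 18.6 / 0.253 = 73.52 µg/mL
k = ln 2 / 19.3 = 0.03591 hr⁻¹
C(t) = Css (1 − e^(−kt)) = 73.52 × (1 − e^(−0.6177)) = 73.52 × 0.4608 ≈ 33.9 µg/mL

33.9 µg/mL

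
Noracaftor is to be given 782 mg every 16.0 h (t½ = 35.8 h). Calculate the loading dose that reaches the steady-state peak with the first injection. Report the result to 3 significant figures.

k = ln 2 / 35.8 = 0.01936 h⁻¹
Accumulation ratio R = 1 / (1 − e^(−kτ)) = 1 / (1 − e^(−0.01936×16.0)) = 1 / (1 − 0.7336) = 3.754
Loading dose = maintenance dose × R = 782 × 3.754 ≈ 2940 mg

2940 mg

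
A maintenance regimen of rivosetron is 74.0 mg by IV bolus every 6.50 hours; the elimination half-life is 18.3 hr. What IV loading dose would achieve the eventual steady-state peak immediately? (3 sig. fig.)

k = ln 2 / 18.3 = 0.03788 hr⁻¹
Accumulation ratio R = 1 / (1 − e^(−kτ)) = 1 / (1 − e^(−0.03788×6.50)) = 1 / (1 − 0.7818) = 4.582
Loading dose = maintenance dose × R = 74.0 × 4.582 ≈ 339 mg

339 mg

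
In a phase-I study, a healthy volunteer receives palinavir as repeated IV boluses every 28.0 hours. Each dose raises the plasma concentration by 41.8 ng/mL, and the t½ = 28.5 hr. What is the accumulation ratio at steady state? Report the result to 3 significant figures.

2.02

k = ln 2 / 28.5 = 0.02432 hr⁻¹
Fraction remaining after one interval: e^(−kτ) = e^(−0.02432 × 28.0) = 0.5061
R = 1 / (1 − 0.5061) = 1 / 0.4939 ≈ 2.02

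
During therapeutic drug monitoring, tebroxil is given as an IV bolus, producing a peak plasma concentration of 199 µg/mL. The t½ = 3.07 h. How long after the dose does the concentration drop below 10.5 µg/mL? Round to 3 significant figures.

13.0 hours

k = ln 2 / 3.07 = 0.2258 h⁻¹
C(t) = C₀ e^(−kt)  ⇒  t = ln(C₀/C) / k
t = ln(199/10.5) / 0.2258 = 2.942 / 0.2258 ≈ 13.0 hours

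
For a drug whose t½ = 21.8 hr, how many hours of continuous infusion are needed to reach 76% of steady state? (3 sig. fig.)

44.9 hours

k = ln 2 / 21.8 = 0.03180 hr⁻¹
f = 1 − e^(−kt)  ⇒  t = −ln(1 − f) / k
t = −ln(1 − 0.76) / 0.03180 = 1.427 / 0.03180 ≈ 44.9 hours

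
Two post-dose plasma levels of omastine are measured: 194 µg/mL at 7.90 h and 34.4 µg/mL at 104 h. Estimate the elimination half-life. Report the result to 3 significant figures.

k = ln(C₁/C₂) / (t₂ − t₁) = ln(194/34.4) / (104 − 7.90)
  = 1.730 / 96.10 = 0.01800 h⁻¹
t½ = ln 2 / k = ln 2 / 0.01800 ≈ 38.5 hours

38.5 hours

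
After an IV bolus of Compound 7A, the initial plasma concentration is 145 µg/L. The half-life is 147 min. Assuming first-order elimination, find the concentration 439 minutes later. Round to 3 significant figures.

k = ln 2 / 147 = 0.004715 min⁻¹
C(t) = C₀ e^(−kt) = 145 × e^(−0.004715 × 439) = 145 × e^(−2.070) = 145 × 0.1262 ≈ 18.3 µg/L

18.3 µg/L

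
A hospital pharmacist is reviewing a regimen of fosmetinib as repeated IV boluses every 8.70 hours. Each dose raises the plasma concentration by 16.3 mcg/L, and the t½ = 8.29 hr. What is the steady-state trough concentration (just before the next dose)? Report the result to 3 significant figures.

15.2 mcg/L

k = ln 2 / 8.29 = 0.08361 hr⁻¹
Fraction remaining after one interval: e^(−kτ) = e^(−0.08361 × 8.70) = 0.4831
R = 1 / (1 − 0.4831) = 1.935
Css,max = 16.3 × 1.935 = 31.54 mcg/L
Css,min = Css,max × e^(−kτ) = 31.54 × 0.4831 ≈ 15.2 mcg/L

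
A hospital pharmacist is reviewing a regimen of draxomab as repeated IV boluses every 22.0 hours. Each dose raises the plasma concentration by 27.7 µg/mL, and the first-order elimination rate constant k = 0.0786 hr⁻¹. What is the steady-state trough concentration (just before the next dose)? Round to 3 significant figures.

5.97 µg/mL

Fraction remaining after one interval: e^(−kτ) = e^(−0.07860 × 22.0) = 0.1774
R = 1 / (1 − 0.1774) = 1.216
Css,max = 27.7 × 1.216 = 33.67 µg/mL
Css,min = Css,max × e^(−kτ) = 33.67 × 0.1774 ≈ 5.97 µg/mL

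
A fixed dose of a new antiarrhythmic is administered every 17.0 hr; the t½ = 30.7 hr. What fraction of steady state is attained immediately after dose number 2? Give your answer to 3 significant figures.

0.536

k = ln 2 / 30.7 = 0.02258 hr⁻¹
f_n = 1 − e^(−nkτ) = 1 − e^(−2 × 0.02258 × 17.0) = 1 − e^(−0.7677) = 1 − 0.4641 ≈ 0.536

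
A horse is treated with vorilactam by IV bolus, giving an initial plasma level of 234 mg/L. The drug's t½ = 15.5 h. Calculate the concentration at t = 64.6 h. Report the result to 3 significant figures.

13.0 mg/L

k = ln 2 / 15.5 = 0.04472 h⁻¹
64.6 h is 4.168 half-lives, so C = 234 × (1/2)^4.168 = 234 × 0.05564 ≈ 13.0 mg/L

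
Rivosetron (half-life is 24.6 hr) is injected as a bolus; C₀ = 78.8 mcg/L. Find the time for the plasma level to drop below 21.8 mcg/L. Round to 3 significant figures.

45.6 hours

k = ln 2 / 24.6 = 0.02818 hr⁻¹
C(t) = C₀ e^(−kt)  ⇒  t = ln(C₀/C) / k
t = ln(78.8/21.8) / 0.02818 = 1.285 / 0.02818 ≈ 45.6 hours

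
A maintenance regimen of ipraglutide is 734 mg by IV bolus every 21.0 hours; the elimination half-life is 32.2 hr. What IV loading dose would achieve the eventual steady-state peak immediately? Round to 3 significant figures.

2020 mg

k = ln 2 / 32.2 = 0.02153 hr⁻¹
Accumulation ratio R = 1 / (1 − e^(−kτ)) = 1 / (1 − e^(−0.02153×21.0)) = 1 / (1 − 0.6363) = 2.750
Loading dose = maintenance dose × R = 734 × 2.750 ≈ 2020 mg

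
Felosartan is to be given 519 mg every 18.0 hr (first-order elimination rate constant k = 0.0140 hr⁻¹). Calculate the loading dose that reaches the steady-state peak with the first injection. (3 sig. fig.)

Accumulation ratio R = 1 / (1 − e^(−kτ)) = 1 / (1 − e^(−0.01400×18.0)) = 1 / (1 − 0.7772) = 4.489
Loading dose = maintenance dose × R = 519 × 4.489 ≈ 2330 mg

2330 mg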